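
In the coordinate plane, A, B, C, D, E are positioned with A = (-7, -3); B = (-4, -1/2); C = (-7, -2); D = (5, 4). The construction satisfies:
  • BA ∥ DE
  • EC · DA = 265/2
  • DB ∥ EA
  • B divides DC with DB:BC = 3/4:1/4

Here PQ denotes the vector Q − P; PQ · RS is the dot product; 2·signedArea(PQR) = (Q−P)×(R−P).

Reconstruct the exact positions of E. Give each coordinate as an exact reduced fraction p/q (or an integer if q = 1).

E = (2, 3/2)

1. E_x = 2  [DB ∥ EA ∩ BA ∥ DE]
2. E_y = 3/2  [DB ∥ EA ∩ BA ∥ DE]
   → E = (2, 3/2)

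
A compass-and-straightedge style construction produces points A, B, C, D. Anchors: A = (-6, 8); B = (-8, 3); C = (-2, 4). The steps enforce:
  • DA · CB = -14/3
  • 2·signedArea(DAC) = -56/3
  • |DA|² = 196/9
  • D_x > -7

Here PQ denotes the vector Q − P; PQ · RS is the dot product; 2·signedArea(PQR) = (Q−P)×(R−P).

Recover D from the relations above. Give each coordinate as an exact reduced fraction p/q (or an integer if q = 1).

1. D_x = -6  [2·signedArea(DAC) = -56/3 ∩ DA · CB = -14/3]
2. D_y = 10/3  [2·signedArea(DAC) = -56/3 ∩ DA · CB = -14/3]
   → D = (-6, 10/3)

D = (-6, 10/3)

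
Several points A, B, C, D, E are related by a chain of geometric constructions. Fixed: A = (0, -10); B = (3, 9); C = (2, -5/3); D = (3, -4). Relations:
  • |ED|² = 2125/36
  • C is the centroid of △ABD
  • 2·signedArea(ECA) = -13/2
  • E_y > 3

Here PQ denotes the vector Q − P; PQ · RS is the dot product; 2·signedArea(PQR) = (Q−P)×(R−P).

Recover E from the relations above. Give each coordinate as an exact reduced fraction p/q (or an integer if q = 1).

1. E_x = 5/2  [line 25/3·x + -2·y + -27/2 = 0 ∩ |ED|² = 2125/36]
2. E_y = 11/3  [line 25/3·x + -2·y + -27/2 = 0 ∩ |ED|² = 2125/36]
   → E = (5/2, 11/3)

E = (5/2, 11/3)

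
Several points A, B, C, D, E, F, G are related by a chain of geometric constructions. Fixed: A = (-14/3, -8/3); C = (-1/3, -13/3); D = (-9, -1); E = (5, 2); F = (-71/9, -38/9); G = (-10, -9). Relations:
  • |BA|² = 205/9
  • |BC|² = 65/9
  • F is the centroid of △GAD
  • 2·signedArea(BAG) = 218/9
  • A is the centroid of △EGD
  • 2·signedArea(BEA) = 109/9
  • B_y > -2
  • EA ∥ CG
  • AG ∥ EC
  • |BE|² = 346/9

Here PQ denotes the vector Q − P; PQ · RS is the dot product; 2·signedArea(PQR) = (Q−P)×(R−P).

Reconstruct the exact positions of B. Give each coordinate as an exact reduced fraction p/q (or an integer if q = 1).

B = (0, -5/3)

1. B_x = 0  [2·signedArea(BAG) = 218/9 ∩ 2·signedArea(BEA) = 109/9]
2. B_y = -5/3  [2·signedArea(BAG) = 218/9 ∩ 2·signedArea(BEA) = 109/9]
   → B = (0, -5/3)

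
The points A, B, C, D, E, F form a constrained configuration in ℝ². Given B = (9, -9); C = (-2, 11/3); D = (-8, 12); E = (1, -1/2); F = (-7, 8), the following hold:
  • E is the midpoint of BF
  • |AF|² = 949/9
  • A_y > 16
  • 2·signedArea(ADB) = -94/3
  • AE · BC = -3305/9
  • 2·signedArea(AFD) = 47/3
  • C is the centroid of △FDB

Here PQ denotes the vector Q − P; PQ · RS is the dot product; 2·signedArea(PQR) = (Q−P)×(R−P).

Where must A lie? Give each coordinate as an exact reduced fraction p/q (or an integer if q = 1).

1. A_x = -13  [2·signedArea(ADB) = -94/3 ∩ 2·signedArea(AFD) = 47/3]
2. A_y = 49/3  [2·signedArea(ADB) = -94/3 ∩ 2·signedArea(AFD) = 47/3]
   → A = (-13, 49/3)

A = (-13, 49/3)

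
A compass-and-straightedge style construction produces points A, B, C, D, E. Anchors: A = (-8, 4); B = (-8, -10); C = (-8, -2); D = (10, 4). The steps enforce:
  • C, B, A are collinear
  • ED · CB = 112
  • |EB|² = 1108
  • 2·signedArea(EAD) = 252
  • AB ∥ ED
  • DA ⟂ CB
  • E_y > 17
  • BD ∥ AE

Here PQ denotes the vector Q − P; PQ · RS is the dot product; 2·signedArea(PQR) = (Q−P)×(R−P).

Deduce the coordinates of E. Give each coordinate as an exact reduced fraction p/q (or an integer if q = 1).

E = (10, 18)

1. E_x = 10  [AB ∥ ED ∩ BD ∥ AE]
2. E_y = 18  [AB ∥ ED ∩ BD ∥ AE]
   → E = (10, 18)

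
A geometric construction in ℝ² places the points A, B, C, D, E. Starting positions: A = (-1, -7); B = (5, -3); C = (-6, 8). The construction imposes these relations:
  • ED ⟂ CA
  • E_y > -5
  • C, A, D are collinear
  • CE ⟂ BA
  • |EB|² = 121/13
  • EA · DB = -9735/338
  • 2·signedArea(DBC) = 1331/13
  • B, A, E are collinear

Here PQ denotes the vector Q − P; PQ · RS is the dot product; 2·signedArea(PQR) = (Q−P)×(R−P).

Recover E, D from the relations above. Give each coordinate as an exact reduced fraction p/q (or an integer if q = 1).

D = (-35/26, -155/26)
E = (32/13, -61/13)

1. E_x = 32/13  [B, A, E are collinear ∩ CE ⟂ BA]
2. E_y = -61/13  [B, A, E are collinear ∩ CE ⟂ BA]
   → E = (32/13, -61/13)
3. D_x = -35/26  [C, A, D are collinear ∩ ED ⟂ CA]
4. D_y = -155/26  [C, A, D are collinear ∩ ED ⟂ CA]
   → D = (-35/26, -155/26)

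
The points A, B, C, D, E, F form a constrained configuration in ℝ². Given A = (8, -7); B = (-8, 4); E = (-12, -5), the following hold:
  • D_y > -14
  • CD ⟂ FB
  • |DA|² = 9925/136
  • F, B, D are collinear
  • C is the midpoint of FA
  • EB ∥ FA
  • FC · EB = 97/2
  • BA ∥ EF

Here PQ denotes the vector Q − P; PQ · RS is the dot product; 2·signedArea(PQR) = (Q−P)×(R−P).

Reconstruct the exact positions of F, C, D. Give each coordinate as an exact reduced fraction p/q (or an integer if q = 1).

1. F_x = 4  [EB ∥ FA ∩ BA ∥ EF]
2. F_y = -16  [EB ∥ FA ∩ BA ∥ EF]
   → F = (4, -16)
3. C_x = 6  [C is the midpoint of FA]
4. C_y = -23/2  [C is the midpoint of FA]
   → C = (6, -23/2)
5. D_x = 173/68  [F, B, D are collinear ∩ CD ⟂ FB]
6. D_y = -923/68  [F, B, D are collinear ∩ CD ⟂ FB]
   → D = (173/68, -923/68)

C = (6, -23/2)
D = (173/68, -923/68)
F = (4, -16)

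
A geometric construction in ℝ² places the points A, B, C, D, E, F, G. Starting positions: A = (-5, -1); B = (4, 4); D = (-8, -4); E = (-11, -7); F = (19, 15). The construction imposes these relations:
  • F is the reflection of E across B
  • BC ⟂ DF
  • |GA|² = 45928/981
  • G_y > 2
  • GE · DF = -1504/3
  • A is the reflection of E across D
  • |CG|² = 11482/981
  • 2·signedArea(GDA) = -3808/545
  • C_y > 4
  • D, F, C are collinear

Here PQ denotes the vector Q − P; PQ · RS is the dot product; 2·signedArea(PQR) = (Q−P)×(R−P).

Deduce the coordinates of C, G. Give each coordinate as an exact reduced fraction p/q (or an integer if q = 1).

C = (2066/545, 2342/545)
G = (469/545, 4139/1635)

1. C_x = 2066/545  [D, F, C are collinear ∩ BC ⟂ DF]
2. C_y = 2342/545  [D, F, C are collinear ∩ BC ⟂ DF]
   → C = (2066/545, 2342/545)
3. G_x = 469/545  [GE · DF = -1504/3 ∩ 2·signedArea(GDA) = -3808/545]
4. G_y = 4139/1635  [GE · DF = -1504/3 ∩ 2·signedArea(GDA) = -3808/545]
   → G = (469/545, 4139/1635)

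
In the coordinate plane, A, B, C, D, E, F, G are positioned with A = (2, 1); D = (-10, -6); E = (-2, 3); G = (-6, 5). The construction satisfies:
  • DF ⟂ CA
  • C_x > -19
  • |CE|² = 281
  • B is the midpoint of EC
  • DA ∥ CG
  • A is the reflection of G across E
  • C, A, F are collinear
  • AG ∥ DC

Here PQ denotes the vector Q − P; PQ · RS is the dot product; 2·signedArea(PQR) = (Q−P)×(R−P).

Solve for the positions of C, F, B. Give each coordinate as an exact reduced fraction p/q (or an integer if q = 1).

B = (-10, 1/2)
C = (-18, -2)
F = (-4402/409, -374/409)

1. C_x = -18  [DA ∥ CG ∩ AG ∥ DC]
2. C_y = -2  [DA ∥ CG ∩ AG ∥ DC]
   → C = (-18, -2)
3. F_x = -4402/409  [C, A, F are collinear ∩ DF ⟂ CA]
4. F_y = -374/409  [C, A, F are collinear ∩ DF ⟂ CA]
   → F = (-4402/409, -374/409)
5. B_x = -10  [B is the midpoint of EC]
6. B_y = 1/2  [B is the midpoint of EC]
   → B = (-10, 1/2)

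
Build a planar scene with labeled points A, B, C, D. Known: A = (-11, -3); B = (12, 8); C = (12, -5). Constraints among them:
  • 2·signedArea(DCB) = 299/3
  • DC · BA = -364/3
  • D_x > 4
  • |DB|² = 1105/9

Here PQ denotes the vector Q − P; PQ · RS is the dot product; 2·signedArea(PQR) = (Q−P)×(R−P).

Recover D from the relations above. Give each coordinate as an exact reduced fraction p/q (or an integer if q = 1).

1. D_x = 13/3  [2·signedArea(DCB) = 299/3 ∩ DC · BA = -364/3]
2. D_y = 0  [2·signedArea(DCB) = 299/3 ∩ DC · BA = -364/3]
   → D = (13/3, 0)

D = (13/3, 0)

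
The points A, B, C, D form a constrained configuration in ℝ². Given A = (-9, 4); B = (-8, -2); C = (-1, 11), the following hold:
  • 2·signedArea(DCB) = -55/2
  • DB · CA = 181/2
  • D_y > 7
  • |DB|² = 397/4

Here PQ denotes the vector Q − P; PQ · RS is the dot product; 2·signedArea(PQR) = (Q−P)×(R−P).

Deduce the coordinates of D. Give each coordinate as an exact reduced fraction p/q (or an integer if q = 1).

D = (-5, 15/2)

1. D_x = -5  [2·signedArea(DCB) = -55/2 ∩ DB · CA = 181/2]
2. D_y = 15/2  [2·signedArea(DCB) = -55/2 ∩ DB · CA = 181/2]
   → D = (-5, 15/2)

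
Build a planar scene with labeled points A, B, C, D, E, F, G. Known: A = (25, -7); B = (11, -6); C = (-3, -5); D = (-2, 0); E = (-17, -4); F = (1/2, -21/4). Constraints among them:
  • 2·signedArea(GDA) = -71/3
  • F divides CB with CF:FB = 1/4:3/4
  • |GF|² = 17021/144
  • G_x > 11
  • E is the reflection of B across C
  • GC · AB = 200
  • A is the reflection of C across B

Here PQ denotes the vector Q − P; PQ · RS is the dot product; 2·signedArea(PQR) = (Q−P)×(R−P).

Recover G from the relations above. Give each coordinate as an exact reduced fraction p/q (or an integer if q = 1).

G = (34/3, -13/3)

1. G_x = 34/3  [2·signedArea(GDA) = -71/3 ∩ GC · AB = 200]
2. G_y = -13/3  [2·signedArea(GDA) = -71/3 ∩ GC · AB = 200]
   → G = (34/3, -13/3)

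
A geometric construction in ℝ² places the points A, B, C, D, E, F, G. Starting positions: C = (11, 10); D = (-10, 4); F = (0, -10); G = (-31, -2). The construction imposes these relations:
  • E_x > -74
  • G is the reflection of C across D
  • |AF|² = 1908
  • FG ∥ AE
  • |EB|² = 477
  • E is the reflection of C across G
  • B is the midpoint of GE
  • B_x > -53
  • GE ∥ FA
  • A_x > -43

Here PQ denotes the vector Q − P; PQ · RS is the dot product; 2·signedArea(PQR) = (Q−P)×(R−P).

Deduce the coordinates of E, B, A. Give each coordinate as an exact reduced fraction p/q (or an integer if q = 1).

1. E_x = -73  [E is the reflection of C across G]
2. E_y = -14  [E is the reflection of C across G]
   → E = (-73, -14)
3. B_x = -52  [B is the midpoint of GE]
4. B_y = -8  [B is the midpoint of GE]
   → B = (-52, -8)
5. A_x = -42  [FG ∥ AE ∩ GE ∥ FA]
6. A_y = -22  [FG ∥ AE ∩ GE ∥ FA]
   → A = (-42, -22)

A = (-42, -22)
B = (-52, -8)
E = (-73, -14)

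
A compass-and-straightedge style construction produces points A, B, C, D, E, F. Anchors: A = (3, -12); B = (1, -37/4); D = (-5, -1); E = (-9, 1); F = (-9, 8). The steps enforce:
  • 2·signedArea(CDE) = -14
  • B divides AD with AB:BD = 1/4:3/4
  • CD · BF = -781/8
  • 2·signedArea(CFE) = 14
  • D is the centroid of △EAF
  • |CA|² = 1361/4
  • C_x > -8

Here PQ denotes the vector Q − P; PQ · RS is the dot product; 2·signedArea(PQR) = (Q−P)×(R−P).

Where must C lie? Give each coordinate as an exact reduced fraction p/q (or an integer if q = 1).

C = (-7, 7/2)

1. C_x = -7  [2·signedArea(CFE) = 14 ∩ CD · BF = -781/8]
2. C_y = 7/2  [2·signedArea(CFE) = 14 ∩ CD · BF = -781/8]
   → C = (-7, 7/2)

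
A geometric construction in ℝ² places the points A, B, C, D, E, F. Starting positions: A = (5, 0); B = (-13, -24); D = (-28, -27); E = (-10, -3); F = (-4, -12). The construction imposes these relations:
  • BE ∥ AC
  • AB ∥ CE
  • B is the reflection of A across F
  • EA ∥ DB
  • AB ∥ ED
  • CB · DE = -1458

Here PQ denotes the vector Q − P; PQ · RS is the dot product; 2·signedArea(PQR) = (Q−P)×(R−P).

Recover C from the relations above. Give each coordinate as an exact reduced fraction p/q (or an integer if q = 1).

C = (8, 21)

1. C_x = 8  [AB ∥ CE ∩ BE ∥ AC]
2. C_y = 21  [AB ∥ CE ∩ BE ∥ AC]
   → C = (8, 21)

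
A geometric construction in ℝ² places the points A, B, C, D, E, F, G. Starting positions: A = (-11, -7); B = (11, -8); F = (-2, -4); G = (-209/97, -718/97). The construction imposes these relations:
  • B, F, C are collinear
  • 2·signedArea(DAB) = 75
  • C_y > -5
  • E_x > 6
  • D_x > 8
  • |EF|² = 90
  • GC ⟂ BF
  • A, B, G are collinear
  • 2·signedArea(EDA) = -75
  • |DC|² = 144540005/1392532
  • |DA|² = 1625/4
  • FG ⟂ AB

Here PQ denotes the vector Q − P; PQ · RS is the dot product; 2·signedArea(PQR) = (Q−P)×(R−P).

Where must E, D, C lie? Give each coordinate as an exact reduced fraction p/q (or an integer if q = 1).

C = (-4253/3589, -15256/3589)
D = (9, -9/2)
E = (7, -1)

1. D_x = 9  [line 1·x + 22·y + 90 = 0 ∩ |DA|² = 1625/4]
2. D_y = -9/2  [line 1·x + 22·y + 90 = 0 ∩ |DA|² = 1625/4]
   → D = (9, -9/2)
3. C_x = -4253/3589  [B, F, C are collinear ∩ GC ⟂ BF]
4. C_y = -15256/3589  [B, F, C are collinear ∩ GC ⟂ BF]
   → C = (-4253/3589, -15256/3589)
5. E_x = 7  [line 5/2·x + -20·y + -75/2 = 0 ∩ |EF|² = 90]
6. E_y = -1  [line 5/2·x + -20·y + -75/2 = 0 ∩ |EF|² = 90]
   → E = (7, -1)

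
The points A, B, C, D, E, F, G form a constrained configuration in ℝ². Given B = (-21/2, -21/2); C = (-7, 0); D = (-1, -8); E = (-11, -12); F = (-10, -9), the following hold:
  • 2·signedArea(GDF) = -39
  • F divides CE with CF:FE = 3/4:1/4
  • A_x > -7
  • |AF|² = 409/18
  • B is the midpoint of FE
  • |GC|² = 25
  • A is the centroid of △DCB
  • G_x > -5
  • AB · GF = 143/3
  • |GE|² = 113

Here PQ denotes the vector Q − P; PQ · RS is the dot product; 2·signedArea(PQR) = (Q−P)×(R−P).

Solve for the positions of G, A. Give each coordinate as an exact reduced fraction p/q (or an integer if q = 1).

A = (-37/6, -37/6)
G = (-4, -4)

1. G_x = -4  [line 1·x + -9·y + -32 = 0 ∩ |GC|² = 25]
2. G_y = -4  [line 1·x + -9·y + -32 = 0 ∩ |GC|² = 25]
   → G = (-4, -4)
3. A_x = -37/6  [A is the centroid of △DCB]
4. A_y = -37/6  [A is the centroid of △DCB]
   → A = (-37/6, -37/6)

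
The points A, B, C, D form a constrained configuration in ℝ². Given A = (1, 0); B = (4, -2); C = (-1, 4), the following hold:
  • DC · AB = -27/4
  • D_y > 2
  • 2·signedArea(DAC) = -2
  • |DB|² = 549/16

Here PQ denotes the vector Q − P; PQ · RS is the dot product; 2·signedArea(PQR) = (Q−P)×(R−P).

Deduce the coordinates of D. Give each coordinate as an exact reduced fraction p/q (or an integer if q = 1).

D = (1/4, 5/2)

1. D_x = 1/4  [2·signedArea(DAC) = -2 ∩ DC · AB = -27/4]
2. D_y = 5/2  [2·signedArea(DAC) = -2 ∩ DC · AB = -27/4]
   → D = (1/4, 5/2)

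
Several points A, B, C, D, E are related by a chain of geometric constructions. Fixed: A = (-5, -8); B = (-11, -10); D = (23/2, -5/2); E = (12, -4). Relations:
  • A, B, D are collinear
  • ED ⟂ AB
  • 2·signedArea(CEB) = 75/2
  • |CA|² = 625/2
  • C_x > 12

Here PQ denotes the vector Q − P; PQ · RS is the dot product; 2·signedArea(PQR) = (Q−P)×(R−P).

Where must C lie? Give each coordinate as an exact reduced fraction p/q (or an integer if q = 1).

C = (25/2, -11/2)

1. C_x = 25/2  [line 6·x + -23·y + -403/2 = 0 ∩ |CA|² = 625/2]
2. C_y = -11/2  [line 6·x + -23·y + -403/2 = 0 ∩ |CA|² = 625/2]
   → C = (25/2, -11/2)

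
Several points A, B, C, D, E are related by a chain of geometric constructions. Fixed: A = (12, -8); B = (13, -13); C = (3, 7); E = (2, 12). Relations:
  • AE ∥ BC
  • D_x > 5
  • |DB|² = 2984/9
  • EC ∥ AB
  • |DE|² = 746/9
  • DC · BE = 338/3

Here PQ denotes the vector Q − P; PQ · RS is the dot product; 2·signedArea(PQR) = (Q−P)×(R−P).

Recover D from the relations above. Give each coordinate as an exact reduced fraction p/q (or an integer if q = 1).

D = (17/3, 11/3)

1. D_x = 17/3  [line 11·x + -25·y + 88/3 = 0 ∩ |DE|² = 746/9]
2. D_y = 11/3  [line 11·x + -25·y + 88/3 = 0 ∩ |DE|² = 746/9]
   → D = (17/3, 11/3)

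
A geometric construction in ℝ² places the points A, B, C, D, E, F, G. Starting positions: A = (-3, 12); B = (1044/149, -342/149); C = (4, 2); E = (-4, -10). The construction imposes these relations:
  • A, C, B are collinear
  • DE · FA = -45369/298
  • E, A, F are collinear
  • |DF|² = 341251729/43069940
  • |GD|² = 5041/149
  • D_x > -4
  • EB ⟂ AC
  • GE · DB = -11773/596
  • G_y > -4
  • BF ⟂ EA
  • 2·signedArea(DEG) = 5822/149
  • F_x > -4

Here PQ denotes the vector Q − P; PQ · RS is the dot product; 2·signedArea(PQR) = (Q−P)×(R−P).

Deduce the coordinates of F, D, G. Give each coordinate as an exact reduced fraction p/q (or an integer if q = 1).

D = (-7/2, 1)
F = (-262164/72265, -130938/72265)
G = (-49/298, -561/149)

1. F_x = -262164/72265  [E, A, F are collinear ∩ BF ⟂ EA]
2. F_y = -130938/72265  [E, A, F are collinear ∩ BF ⟂ EA]
   → F = (-262164/72265, -130938/72265)
3. D_x = -7/2  [line -45369/72265·x + -998118/72265·y + 1678653/144530 = 0 ∩ |DF|² = 341251729/43069940]
4. D_y = 1  [line -45369/72265·x + -998118/72265·y + 1678653/144530 = 0 ∩ |DF|² = 341251729/43069940]
   → D = (-7/2, 1)
5. G_x = -49/298  [GE · DB = -11773/596 ∩ 2·signedArea(DEG) = 5822/149]
6. G_y = -561/149  [GE · DB = -11773/596 ∩ 2·signedArea(DEG) = 5822/149]
   → G = (-49/298, -561/149)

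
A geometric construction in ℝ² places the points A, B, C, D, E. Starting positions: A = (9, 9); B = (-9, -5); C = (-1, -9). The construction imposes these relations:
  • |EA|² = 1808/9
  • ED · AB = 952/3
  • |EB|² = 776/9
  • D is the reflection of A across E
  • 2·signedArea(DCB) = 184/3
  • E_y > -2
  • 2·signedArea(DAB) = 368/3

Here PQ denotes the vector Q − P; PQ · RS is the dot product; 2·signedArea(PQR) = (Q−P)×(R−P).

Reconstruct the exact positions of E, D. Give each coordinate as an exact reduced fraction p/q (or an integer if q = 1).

D = (-29/3, -37/3)
E = (-1/3, -5/3)

1. D_x = -29/3  [2·signedArea(DAB) = 368/3 ∩ 2·signedArea(DCB) = 184/3]
2. D_y = -37/3  [2·signedArea(DAB) = 368/3 ∩ 2·signedArea(DCB) = 184/3]
   → D = (-29/3, -37/3)
3. E_x = -1/3  [ED · AB = 952/3 ∩ D is the reflection of A across E]
4. E_y = -5/3  [ED · AB = 952/3 ∩ D is the reflection of A across E]
   → E = (-1/3, -5/3)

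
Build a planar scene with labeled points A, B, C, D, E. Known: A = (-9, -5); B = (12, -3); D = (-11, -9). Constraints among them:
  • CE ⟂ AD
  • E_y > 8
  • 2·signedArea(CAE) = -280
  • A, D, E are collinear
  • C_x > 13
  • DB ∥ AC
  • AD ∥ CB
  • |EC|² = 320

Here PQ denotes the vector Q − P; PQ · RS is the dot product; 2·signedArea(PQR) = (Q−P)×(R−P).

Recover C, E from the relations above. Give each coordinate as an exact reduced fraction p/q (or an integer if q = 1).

1. C_x = 14  [AD ∥ CB ∩ DB ∥ AC]
2. C_y = 1  [AD ∥ CB ∩ DB ∥ AC]
   → C = (14, 1)
3. E_x = -2  [A, D, E are collinear ∩ CE ⟂ AD]
4. E_y = 9  [A, D, E are collinear ∩ CE ⟂ AD]
   → E = (-2, 9)

C = (14, 1)
E = (-2, 9)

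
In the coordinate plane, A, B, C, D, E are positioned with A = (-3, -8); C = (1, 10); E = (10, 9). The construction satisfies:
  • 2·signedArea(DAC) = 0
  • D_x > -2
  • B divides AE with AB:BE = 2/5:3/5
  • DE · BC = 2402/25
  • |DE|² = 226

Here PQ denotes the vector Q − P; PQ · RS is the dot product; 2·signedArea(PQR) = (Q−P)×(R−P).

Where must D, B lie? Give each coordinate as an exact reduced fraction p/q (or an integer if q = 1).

B = (11/5, -6/5)
D = (-7/5, -4/5)

1. B_x = 11/5  [B divides AE with AB:BE = 2/5:3/5]
2. B_y = -6/5  [B divides AE with AB:BE = 2/5:3/5]
   → B = (11/5, -6/5)
3. D_x = -7/5  [2·signedArea(DAC) = 0 ∩ DE · BC = 2402/25]
4. D_y = -4/5  [2·signedArea(DAC) = 0 ∩ DE · BC = 2402/25]
   → D = (-7/5, -4/5)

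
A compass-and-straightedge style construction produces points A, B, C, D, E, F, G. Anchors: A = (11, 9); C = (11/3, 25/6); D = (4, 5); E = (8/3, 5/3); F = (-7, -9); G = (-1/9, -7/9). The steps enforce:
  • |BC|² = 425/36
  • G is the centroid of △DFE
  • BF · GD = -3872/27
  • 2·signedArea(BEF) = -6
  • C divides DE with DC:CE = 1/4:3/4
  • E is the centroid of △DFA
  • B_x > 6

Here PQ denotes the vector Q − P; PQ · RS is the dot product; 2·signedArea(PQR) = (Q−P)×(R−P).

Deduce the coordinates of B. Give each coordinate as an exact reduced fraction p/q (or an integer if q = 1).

B = (19/3, 19/3)

1. B_x = 19/3  [BF · GD = -3872/27 ∩ 2·signedArea(BEF) = -6]
2. B_y = 19/3  [BF · GD = -3872/27 ∩ 2·signedArea(BEF) = -6]
   → B = (19/3, 19/3)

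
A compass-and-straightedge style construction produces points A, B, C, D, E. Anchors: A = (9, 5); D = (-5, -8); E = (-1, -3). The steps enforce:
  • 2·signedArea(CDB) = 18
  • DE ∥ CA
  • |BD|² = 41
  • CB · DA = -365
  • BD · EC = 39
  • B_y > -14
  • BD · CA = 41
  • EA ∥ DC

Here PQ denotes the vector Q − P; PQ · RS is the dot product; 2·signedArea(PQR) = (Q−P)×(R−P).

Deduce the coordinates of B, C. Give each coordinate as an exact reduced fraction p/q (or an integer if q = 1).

B = (-9, -13)
C = (5, 0)

1. C_x = 5  [DE ∥ CA ∩ EA ∥ DC]
2. C_y = 0  [DE ∥ CA ∩ EA ∥ DC]
   → C = (5, 0)
3. B_x = -9  [BD · CA = 41 ∩ BD · EC = 39]
4. B_y = -13  [BD · CA = 41 ∩ BD · EC = 39]
   → B = (-9, -13)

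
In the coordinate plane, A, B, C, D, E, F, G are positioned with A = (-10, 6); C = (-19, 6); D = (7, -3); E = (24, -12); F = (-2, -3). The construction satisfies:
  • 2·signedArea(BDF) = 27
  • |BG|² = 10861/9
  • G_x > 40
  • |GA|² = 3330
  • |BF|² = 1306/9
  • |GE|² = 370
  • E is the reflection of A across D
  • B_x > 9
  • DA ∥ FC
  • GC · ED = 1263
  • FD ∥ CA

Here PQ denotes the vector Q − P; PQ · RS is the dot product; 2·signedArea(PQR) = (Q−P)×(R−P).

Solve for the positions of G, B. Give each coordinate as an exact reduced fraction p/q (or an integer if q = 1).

1. G_x = 41  [line 17·x + -9·y + -886 = 0 ∩ |GA|² = 3330]
2. G_y = -21  [line 17·x + -9·y + -886 = 0 ∩ |GA|² = 3330]
   → G = (41, -21)
3. B_y = -6  [2·signedArea(BDF) = 27]
4. B_x = 29/3  [|BF|² = 1306/9]
   → B = (29/3, -6)

B = (29/3, -6)
G = (41, -21)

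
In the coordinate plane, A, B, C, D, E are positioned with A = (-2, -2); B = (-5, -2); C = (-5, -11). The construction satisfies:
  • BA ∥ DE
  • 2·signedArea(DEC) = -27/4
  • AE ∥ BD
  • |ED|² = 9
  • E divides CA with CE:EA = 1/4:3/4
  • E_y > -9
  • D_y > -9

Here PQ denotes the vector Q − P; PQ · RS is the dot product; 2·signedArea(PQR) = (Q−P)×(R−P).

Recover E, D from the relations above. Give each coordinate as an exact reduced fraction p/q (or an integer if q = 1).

D = (-29/4, -35/4)
E = (-17/4, -35/4)

1. E_x = -17/4  [E divides CA with CE:EA = 1/4:3/4]
2. E_y = -35/4  [E divides CA with CE:EA = 1/4:3/4]
   → E = (-17/4, -35/4)
3. D_x = -29/4  [BA ∥ DE ∩ AE ∥ BD]
4. D_y = -35/4  [BA ∥ DE ∩ AE ∥ BD]
   → D = (-29/4, -35/4)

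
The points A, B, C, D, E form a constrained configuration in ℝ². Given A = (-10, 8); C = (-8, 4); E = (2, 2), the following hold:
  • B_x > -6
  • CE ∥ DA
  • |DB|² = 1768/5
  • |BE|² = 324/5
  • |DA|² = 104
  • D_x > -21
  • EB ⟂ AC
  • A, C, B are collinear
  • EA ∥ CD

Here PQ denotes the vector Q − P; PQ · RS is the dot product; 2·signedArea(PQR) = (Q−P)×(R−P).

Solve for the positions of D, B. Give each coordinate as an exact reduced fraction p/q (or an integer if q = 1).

B = (-26/5, -8/5)
D = (-20, 10)

1. D_x = -20  [CE ∥ DA ∩ EA ∥ CD]
2. D_y = 10  [CE ∥ DA ∩ EA ∥ CD]
   → D = (-20, 10)
3. B_x = -26/5  [A, C, B are collinear ∩ EB ⟂ AC]
4. B_y = -8/5  [A, C, B are collinear ∩ EB ⟂ AC]
   → B = (-26/5, -8/5)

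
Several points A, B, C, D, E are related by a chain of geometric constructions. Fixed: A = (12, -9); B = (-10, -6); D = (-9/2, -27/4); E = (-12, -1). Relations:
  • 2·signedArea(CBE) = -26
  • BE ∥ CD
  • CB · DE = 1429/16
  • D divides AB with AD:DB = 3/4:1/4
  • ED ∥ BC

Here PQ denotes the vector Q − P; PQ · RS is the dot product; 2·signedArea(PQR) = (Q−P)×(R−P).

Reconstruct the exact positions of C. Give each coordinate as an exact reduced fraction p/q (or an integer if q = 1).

C = (-5/2, -47/4)

1. C_x = -5/2  [BE ∥ CD ∩ ED ∥ BC]
2. C_y = -47/4  [BE ∥ CD ∩ ED ∥ BC]
   → C = (-5/2, -47/4)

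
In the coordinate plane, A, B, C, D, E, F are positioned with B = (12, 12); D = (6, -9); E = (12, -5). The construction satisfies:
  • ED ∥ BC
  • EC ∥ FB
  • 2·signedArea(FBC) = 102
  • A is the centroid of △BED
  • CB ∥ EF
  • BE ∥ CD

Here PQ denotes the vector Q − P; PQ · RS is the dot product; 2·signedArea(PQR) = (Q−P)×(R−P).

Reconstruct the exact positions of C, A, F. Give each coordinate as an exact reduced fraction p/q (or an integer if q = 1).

A = (10, -2/3)
C = (6, 8)
F = (18, -1)

1. C_x = 6  [BE ∥ CD ∩ ED ∥ BC]
2. C_y = 8  [BE ∥ CD ∩ ED ∥ BC]
   → C = (6, 8)
3. A_x = 10  [A is the centroid of △BED]
4. A_y = -2/3  [A is the centroid of △BED]
   → A = (10, -2/3)
5. F_x = 18  [EC ∥ FB ∩ CB ∥ EF]
6. F_y = -1  [EC ∥ FB ∩ CB ∥ EF]
   → F = (18, -1)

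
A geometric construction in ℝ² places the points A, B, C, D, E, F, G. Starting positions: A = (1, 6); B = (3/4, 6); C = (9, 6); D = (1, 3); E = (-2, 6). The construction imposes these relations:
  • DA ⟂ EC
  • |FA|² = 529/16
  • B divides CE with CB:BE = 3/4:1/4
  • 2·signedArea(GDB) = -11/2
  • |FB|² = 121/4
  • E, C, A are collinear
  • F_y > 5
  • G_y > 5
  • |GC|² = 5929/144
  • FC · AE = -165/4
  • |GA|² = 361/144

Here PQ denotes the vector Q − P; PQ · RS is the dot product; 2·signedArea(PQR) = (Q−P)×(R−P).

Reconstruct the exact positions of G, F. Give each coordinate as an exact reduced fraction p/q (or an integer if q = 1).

F = (-19/4, 6)
G = (31/12, 6)

1. G_x = 31/12  [line -3·x + -1/4·y + 37/4 = 0 ∩ |GC|² = 5929/144]
2. G_y = 6  [line -3·x + -1/4·y + 37/4 = 0 ∩ |GC|² = 5929/144]
   → G = (31/12, 6)
3. F_x = -19/4  [FC · AE = -165/4]
4. F_y = 6  [|FA|² = 529/16]
   → F = (-19/4, 6)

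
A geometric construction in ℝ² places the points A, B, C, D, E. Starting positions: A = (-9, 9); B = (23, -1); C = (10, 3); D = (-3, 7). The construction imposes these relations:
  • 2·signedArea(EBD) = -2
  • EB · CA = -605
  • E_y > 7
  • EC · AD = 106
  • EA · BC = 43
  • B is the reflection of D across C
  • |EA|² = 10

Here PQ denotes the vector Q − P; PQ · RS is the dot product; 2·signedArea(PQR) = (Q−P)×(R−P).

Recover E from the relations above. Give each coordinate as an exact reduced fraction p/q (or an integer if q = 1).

1. E_x = -6  [EA · BC = 43 ∩ EB · CA = -605]
2. E_y = 8  [EA · BC = 43 ∩ EB · CA = -605]
   → E = (-6, 8)

E = (-6, 8)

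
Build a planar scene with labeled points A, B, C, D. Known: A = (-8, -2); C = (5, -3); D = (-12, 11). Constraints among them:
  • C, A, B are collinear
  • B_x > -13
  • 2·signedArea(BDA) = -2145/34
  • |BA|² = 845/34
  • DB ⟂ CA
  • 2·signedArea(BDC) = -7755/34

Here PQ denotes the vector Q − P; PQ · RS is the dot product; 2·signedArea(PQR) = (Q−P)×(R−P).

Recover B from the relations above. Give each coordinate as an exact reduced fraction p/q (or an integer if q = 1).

1. B_x = -441/34  [C, A, B are collinear ∩ DB ⟂ CA]
2. B_y = -55/34  [C, A, B are collinear ∩ DB ⟂ CA]
   → B = (-441/34, -55/34)

B = (-441/34, -55/34)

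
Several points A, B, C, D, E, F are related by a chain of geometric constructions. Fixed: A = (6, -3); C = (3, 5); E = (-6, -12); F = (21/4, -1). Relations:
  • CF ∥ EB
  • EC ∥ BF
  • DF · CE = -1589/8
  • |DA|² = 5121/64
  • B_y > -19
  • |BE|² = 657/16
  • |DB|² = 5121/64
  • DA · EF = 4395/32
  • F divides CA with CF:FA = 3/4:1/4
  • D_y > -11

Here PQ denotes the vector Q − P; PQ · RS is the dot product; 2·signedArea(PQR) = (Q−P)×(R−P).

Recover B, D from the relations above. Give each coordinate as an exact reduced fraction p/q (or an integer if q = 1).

B = (-15/4, -18)
D = (9/8, -21/2)

1. B_x = -15/4  [EC ∥ BF ∩ CF ∥ EB]
2. B_y = -18  [EC ∥ BF ∩ CF ∥ EB]
   → B = (-15/4, -18)
3. D_x = 9/8  [DA · EF = 4395/32 ∩ DF · CE = -1589/8]
4. D_y = -21/2  [DA · EF = 4395/32 ∩ DF · CE = -1589/8]
   → D = (9/8, -21/2)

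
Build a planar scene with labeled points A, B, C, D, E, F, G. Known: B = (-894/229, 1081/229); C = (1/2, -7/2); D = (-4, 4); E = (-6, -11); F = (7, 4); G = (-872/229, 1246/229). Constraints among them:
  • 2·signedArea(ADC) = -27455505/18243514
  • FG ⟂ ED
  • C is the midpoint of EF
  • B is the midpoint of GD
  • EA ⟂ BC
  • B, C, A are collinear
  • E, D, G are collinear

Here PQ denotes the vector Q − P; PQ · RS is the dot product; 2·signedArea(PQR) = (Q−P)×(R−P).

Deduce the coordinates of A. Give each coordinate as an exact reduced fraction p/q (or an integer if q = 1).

1. A_x = 19816458/9121757  [B, C, A are collinear ∩ EA ⟂ BC]
2. A_y = -60402727/9121757  [B, C, A are collinear ∩ EA ⟂ BC]
   → A = (19816458/9121757, -60402727/9121757)

A = (19816458/9121757, -60402727/9121757)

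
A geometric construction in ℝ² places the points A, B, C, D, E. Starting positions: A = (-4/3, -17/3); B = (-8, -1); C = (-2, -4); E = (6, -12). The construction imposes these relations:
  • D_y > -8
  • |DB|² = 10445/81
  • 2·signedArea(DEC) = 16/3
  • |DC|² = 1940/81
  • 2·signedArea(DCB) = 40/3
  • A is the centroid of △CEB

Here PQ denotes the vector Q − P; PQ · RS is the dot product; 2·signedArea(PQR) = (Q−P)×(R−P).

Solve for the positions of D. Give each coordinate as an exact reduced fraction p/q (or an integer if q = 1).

D = (10/9, -70/9)

1. D_x = 10/9  [2·signedArea(DCB) = 40/3 ∩ 2·signedArea(DEC) = 16/3]
2. D_y = -70/9  [2·signedArea(DCB) = 40/3 ∩ 2·signedArea(DEC) = 16/3]
   → D = (10/9, -70/9)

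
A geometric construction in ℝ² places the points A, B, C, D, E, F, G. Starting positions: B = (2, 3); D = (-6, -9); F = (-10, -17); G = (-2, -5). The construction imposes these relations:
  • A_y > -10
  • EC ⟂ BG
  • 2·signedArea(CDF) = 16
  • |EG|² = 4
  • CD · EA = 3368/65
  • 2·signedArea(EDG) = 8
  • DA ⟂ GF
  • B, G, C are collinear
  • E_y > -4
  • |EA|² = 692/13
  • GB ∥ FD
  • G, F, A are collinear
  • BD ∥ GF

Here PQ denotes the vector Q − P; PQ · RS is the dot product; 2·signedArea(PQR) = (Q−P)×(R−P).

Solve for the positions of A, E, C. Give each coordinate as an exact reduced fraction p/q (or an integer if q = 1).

A = (-66/13, -125/13)
C = (-6/5, -17/5)
E = (-2, -3)

1. A_x = -66/13  [G, F, A are collinear ∩ DA ⟂ GF]
2. A_y = -125/13  [G, F, A are collinear ∩ DA ⟂ GF]
   → A = (-66/13, -125/13)
3. E_x = -2  [line -4·x + 4·y + 4 = 0 ∩ |EA|² = 692/13]
4. E_y = -3  [line -4·x + 4·y + 4 = 0 ∩ |EA|² = 692/13]
   → E = (-2, -3)
5. C_x = -6/5  [B, G, C are collinear ∩ EC ⟂ BG]
6. C_y = -17/5  [B, G, C are collinear ∩ EC ⟂ BG]
   → C = (-6/5, -17/5)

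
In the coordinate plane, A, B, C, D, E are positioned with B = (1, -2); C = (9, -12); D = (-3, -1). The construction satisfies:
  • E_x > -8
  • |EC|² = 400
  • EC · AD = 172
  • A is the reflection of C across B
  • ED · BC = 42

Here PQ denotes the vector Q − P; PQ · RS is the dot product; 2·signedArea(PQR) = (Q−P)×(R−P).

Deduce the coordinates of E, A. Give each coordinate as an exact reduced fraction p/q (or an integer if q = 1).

1. A_x = -7  [A is the reflection of C across B]
2. A_y = 8  [A is the reflection of C across B]
   → A = (-7, 8)
3. E_x = -7  [ED · BC = 42 ∩ EC · AD = 172]
4. E_y = 0  [ED · BC = 42 ∩ EC · AD = 172]
   → E = (-7, 0)

A = (-7, 8)
E = (-7, 0)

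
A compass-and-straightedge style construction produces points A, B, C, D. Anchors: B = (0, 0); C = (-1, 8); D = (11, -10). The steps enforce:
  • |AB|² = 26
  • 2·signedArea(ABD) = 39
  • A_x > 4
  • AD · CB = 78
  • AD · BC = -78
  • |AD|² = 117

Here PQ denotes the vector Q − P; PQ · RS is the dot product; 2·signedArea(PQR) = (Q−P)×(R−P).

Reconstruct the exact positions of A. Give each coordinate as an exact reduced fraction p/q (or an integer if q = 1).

1. A_x = 5  [AD · CB = 78 ∩ 2·signedArea(ABD) = 39]
2. A_y = -1  [AD · CB = 78 ∩ 2·signedArea(ABD) = 39]
   → A = (5, -1)

A = (5, -1)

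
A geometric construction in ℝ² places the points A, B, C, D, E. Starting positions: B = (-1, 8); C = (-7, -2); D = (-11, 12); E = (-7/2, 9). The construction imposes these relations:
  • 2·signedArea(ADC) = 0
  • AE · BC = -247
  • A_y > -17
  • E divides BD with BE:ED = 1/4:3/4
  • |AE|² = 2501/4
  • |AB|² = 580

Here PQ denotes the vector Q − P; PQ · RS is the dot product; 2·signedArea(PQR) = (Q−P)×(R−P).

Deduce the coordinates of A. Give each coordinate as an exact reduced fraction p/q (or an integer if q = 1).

A = (-3, -16)

1. A_x = -3  [2·signedArea(ADC) = 0 ∩ AE · BC = -247]
2. A_y = -16  [2·signedArea(ADC) = 0 ∩ AE · BC = -247]
   → A = (-3, -16)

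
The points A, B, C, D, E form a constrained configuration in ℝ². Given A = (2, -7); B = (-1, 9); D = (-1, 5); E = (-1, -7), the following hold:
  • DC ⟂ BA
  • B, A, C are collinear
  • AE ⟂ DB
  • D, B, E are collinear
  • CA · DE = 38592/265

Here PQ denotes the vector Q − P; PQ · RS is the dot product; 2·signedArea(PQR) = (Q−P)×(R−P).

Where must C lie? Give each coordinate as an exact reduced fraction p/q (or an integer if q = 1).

1. C_x = -73/265  [B, A, C are collinear ∩ DC ⟂ BA]
2. C_y = 1361/265  [B, A, C are collinear ∩ DC ⟂ BA]
   → C = (-73/265, 1361/265)

C = (-73/265, 1361/265)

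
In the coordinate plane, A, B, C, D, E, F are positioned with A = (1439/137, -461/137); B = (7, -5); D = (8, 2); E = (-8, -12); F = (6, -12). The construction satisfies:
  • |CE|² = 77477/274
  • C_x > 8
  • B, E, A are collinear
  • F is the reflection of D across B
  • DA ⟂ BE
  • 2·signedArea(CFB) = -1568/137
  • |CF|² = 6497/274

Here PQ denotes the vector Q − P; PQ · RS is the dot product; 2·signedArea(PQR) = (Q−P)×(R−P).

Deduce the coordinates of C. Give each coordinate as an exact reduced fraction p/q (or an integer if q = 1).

1. C_x = 2261/274  [line -7·x + 1·y + 8966/137 = 0 ∩ |CE|² = 77477/274]
2. C_y = -2105/274  [line -7·x + 1·y + 8966/137 = 0 ∩ |CE|² = 77477/274]
   → C = (2261/274, -2105/274)

C = (2261/274, -2105/274)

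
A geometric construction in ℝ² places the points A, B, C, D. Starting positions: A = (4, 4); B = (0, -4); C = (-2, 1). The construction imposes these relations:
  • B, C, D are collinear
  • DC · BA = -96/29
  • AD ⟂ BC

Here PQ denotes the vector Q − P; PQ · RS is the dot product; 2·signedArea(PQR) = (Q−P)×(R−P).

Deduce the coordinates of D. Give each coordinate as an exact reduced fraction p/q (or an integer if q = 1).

D = (-64/29, 44/29)

1. D_x = -64/29  [B, C, D are collinear ∩ AD ⟂ BC]
2. D_y = 44/29  [B, C, D are collinear ∩ AD ⟂ BC]
   → D = (-64/29, 44/29)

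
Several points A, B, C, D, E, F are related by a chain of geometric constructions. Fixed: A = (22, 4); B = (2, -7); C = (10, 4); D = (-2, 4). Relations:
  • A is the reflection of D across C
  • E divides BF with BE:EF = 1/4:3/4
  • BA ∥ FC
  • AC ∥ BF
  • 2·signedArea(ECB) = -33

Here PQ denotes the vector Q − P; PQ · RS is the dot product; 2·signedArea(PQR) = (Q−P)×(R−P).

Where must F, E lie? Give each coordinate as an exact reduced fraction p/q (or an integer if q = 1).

E = (-1, -7)
F = (-10, -7)

1. F_x = -10  [BA ∥ FC ∩ AC ∥ BF]
2. F_y = -7  [BA ∥ FC ∩ AC ∥ BF]
   → F = (-10, -7)
3. E_x = -1  [E divides BF with BE:EF = 1/4:3/4]
4. E_y = -7  [E divides BF with BE:EF = 1/4:3/4]
   → E = (-1, -7)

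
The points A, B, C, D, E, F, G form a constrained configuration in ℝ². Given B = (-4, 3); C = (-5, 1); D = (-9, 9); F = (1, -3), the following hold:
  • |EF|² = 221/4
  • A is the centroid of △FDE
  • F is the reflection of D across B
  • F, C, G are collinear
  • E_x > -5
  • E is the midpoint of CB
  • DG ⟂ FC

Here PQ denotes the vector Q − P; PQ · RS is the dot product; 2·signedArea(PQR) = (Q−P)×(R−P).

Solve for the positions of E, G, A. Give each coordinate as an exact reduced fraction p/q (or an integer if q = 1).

1. E_x = -9/2  [E is the midpoint of CB]
2. E_y = 2  [E is the midpoint of CB]
   → E = (-9/2, 2)
3. G_x = -149/13  [F, C, G are collinear ∩ DG ⟂ FC]
4. G_y = 69/13  [F, C, G are collinear ∩ DG ⟂ FC]
   → G = (-149/13, 69/13)
5. A_x = -25/6  [A is the centroid of △FDE]
6. A_y = 8/3  [A is the centroid of △FDE]
   → A = (-25/6, 8/3)

A = (-25/6, 8/3)
E = (-9/2, 2)
G = (-149/13, 69/13)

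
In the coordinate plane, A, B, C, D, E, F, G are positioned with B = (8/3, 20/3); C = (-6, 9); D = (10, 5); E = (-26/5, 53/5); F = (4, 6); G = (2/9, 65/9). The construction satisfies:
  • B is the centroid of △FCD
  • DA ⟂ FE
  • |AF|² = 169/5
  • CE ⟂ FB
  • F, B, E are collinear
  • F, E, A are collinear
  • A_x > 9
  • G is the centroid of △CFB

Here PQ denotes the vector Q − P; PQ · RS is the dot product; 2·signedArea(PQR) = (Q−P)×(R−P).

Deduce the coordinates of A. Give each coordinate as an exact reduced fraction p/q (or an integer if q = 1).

1. A_x = 46/5  [F, E, A are collinear ∩ DA ⟂ FE]
2. A_y = 17/5  [F, E, A are collinear ∩ DA ⟂ FE]
   → A = (46/5, 17/5)

A = (46/5, 17/5)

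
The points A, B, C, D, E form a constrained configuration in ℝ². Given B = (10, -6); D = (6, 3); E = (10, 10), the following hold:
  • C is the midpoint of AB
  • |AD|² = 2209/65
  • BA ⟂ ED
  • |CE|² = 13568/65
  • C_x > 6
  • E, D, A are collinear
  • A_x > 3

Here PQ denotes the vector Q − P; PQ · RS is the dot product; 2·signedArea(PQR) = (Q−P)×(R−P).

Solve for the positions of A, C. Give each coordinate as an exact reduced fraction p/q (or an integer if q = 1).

A = (202/65, -134/65)
C = (426/65, -262/65)

1. A_x = 202/65  [E, D, A are collinear ∩ BA ⟂ ED]
2. A_y = -134/65  [E, D, A are collinear ∩ BA ⟂ ED]
   → A = (202/65, -134/65)
3. C_x = 426/65  [C is the midpoint of AB]
4. C_y = -262/65  [C is the midpoint of AB]
   → C = (426/65, -262/65)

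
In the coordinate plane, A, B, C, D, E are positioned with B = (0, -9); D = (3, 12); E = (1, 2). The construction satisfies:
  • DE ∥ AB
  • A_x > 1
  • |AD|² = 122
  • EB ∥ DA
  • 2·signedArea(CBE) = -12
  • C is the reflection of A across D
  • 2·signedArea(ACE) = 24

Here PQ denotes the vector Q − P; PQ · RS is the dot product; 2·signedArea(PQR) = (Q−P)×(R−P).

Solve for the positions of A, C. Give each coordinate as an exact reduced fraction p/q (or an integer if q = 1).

A = (2, 1)
C = (4, 23)

1. A_x = 2  [DE ∥ AB ∩ EB ∥ DA]
2. A_y = 1  [DE ∥ AB ∩ EB ∥ DA]
   → A = (2, 1)
3. C_x = 4  [C is the reflection of A across D]
4. C_y = 23  [C is the reflection of A across D]
   → C = (4, 23)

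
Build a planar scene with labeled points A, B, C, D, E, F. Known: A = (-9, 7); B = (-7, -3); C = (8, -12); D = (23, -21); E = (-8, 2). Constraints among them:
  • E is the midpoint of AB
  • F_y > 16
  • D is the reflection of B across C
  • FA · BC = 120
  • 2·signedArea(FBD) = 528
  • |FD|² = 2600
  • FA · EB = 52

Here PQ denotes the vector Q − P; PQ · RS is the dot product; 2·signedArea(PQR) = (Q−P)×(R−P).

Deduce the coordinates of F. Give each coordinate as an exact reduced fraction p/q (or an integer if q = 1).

1. F_x = -11  [FA · BC = 120 ∩ FA · EB = 52]
2. F_y = 17  [FA · BC = 120 ∩ FA · EB = 52]
   → F = (-11, 17)

F = (-11, 17)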